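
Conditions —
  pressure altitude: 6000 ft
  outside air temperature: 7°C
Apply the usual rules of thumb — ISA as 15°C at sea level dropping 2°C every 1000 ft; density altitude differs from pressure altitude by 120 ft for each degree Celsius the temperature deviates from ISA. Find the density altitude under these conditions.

ISA temperature at 6000 ft = 15 − 2 × (6000/1000) = 3°C.
ISA deviation = 7 − 3 = +4°C.
Density altitude = 6000 + 120 × (4) = 6000 + (+480) = 6480 ft.

6480 ft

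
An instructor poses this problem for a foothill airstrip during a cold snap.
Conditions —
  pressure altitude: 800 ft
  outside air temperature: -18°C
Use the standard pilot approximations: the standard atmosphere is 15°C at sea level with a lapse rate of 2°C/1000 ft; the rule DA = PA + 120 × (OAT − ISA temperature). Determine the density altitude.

-2968 ft

ISA temperature at 800 ft = 15 − 2 × (800/1000) = 13.4°C.
ISA deviation = -18 − 13.4 = -31.4°C.
Density altitude = 800 + 120 × (-31.4) = 800 + (-3768) = -2968 ft.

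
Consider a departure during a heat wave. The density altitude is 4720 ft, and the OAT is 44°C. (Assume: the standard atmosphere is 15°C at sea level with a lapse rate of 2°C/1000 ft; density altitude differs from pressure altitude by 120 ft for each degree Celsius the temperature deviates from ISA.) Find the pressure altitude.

DA = PA + 120 × (OAT − (15 − 2·PA/1000)) = PA + 120·OAT − 1800 + 0.24·PA = 1.24·PA + 120·OAT − 1800.
So 1.24·PA = 4720 − 120 × 44 + 1800 = 1240.
PA = 1240 / 1.24 = 1000 ft.

1000 ft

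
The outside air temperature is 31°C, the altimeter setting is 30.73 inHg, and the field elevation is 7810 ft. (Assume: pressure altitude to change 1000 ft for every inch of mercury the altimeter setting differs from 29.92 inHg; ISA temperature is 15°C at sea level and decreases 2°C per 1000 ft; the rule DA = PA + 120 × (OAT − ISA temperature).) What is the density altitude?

Pressure altitude = 7810 + (29.92 − 30.73) × 1000 = 7810 + (-810) = 7000 ft.
ISA temperature at 7000 ft = 15 − 2 × (7000/1000) = 1°C.
ISA deviation = 31 − 1 = +30°C.
Density altitude = 7000 + 120 × (30) = 10600 ft.

10600 ft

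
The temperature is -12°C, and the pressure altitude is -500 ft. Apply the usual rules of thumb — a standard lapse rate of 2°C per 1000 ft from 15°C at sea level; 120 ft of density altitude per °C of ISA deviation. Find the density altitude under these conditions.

ISA temperature at -500 ft = 15 − 2 × (-500/1000) = 16°C.
ISA deviation = -12 − 16 = -28°C.
Density altitude = -500 + 120 × (-28) = -500 + (-3360) = -3860 ft.

-3860 ft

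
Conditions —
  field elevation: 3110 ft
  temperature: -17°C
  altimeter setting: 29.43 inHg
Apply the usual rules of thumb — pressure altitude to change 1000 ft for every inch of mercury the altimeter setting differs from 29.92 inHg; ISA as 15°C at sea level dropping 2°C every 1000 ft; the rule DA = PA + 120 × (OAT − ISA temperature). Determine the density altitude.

Pressure altitude = 3110 + (29.92 − 29.43) × 1000 = 3110 + (+490) = 3600 ft.
ISA temperature at 3600 ft = 15 − 2 × (3600/1000) = 7.8°C.
ISA deviation = -17 − 7.8 = -24.8°C.
Density altitude = 3600 + 120 × (-24.8) = 624 ft.

624 ft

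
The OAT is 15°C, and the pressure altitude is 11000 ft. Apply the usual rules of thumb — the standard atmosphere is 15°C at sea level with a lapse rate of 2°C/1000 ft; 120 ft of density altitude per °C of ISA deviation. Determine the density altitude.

ISA temperature at 11000 ft = 15 − 2 × (11000/1000) = -7°C.
ISA deviation = 15 − (-7) = +22°C.
Density altitude = 11000 + 120 × (22) = 11000 + (+2640) = 13640 ft.

13640 ft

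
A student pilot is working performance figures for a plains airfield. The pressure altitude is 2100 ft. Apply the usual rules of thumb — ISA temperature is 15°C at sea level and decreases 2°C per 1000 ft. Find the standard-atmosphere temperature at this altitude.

10.8°C

ISA temperature = 15 − 2 × (2100/1000) = 15 − 4.2 = 10.8°C.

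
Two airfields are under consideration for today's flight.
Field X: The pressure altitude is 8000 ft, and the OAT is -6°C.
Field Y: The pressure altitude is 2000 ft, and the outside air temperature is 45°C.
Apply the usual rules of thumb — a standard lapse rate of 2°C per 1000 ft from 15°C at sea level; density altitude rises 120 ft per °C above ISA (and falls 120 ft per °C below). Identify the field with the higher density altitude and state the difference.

Field X: ISA temp = -1°C, deviation -5°C, DA = 8000 + 120 × (-5) = 7400 ft.
Field Y: ISA temp = 11°C, deviation +34°C, DA = 2000 + 120 × 34 = 6080 ft.
Field X is higher by 7400 − 6080 = 1320 ft.

Field X by 1320 ft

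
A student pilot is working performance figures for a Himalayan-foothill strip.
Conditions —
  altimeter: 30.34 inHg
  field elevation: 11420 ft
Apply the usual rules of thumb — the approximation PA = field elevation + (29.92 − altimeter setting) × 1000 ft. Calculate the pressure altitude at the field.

11000 ft

Pressure correction = (29.92 − 30.34) × 1000 = -420 ft.
Pressure altitude = 11420 + (-420) = 11000 ft.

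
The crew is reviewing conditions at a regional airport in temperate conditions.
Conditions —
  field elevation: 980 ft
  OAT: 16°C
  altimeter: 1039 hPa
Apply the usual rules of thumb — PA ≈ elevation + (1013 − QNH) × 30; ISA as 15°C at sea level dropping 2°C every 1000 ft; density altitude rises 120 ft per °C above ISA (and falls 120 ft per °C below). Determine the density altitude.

Pressure altitude = 980 + (1013 − 1039) × 30 = 980 + (-780) = 200 ft.
ISA temperature at 200 ft = 15 − 2 × (200/1000) = 14.6°C.
ISA deviation = 16 − 14.6 = +1.4°C.
Density altitude = 200 + 120 × (1.4) = 368 ft.

368 ft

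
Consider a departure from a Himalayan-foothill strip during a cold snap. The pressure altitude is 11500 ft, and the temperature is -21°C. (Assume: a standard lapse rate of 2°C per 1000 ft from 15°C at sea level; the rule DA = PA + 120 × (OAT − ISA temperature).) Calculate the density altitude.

ISA temperature at 11500 ft = 15 − 2 × (11500/1000) = -8°C.
ISA deviation = -21 − (-8) = -13°C.
Density altitude = 11500 + 120 × (-13) = 11500 + (-1560) = 9940 ft.

9940 ft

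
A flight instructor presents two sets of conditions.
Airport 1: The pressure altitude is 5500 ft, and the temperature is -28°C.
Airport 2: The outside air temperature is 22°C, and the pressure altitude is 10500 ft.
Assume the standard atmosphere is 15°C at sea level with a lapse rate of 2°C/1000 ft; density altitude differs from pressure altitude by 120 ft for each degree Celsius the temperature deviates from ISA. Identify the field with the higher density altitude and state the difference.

Airport 1: ISA temp = 4°C, deviation -32°C, DA = 5500 + 120 × (-32) = 1660 ft.
Airport 2: ISA temp = -6°C, deviation +28°C, DA = 10500 + 120 × 28 = 13860 ft.
Airport 2 is higher by 13860 − 1660 = 12200 ft.

Airport 2 by 12200 ft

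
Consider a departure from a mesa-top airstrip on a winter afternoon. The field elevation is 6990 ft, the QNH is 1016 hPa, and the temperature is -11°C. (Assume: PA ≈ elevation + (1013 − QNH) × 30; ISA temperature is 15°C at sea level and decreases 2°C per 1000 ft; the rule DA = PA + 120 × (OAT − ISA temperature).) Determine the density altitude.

5436 ft

Pressure altitude = 6990 + (1013 − 1016) × 30 = 6990 + (-90) = 6900 ft.
ISA temperature at 6900 ft = 15 − 2 × (6900/1000) = 1.2°C.
ISA deviation = -11 − 1.2 = -12.2°C.
Density altitude = 6900 + 120 × (-12.2) = 5436 ft.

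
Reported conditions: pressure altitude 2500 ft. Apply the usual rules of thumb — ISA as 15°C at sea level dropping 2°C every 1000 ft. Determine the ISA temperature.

10°C

ISA temperature = 15 − 2 × (2500/1000) = 15 − 5 = 10°C.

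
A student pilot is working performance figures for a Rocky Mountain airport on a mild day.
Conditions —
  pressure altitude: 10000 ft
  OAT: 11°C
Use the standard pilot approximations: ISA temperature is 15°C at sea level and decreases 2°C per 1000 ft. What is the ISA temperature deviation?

ISA+16°C

ISA temperature at 10000 ft = 15 − 2 × (10000/1000) = -5°C.
Deviation = OAT − ISA = 11 − (-5) = +16°C.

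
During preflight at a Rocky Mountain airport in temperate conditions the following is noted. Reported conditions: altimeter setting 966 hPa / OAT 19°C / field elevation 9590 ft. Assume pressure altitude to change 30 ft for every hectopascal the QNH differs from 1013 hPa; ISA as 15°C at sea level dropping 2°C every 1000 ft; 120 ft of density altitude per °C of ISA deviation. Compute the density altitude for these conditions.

Pressure altitude = 9590 + (1013 − 966) × 30 = 9590 + (+1410) = 11000 ft.
ISA temperature at 11000 ft = 15 − 2 × (11000/1000) = -7°C.
ISA deviation = 19 − (-7) = +26°C.
Density altitude = 11000 + 120 × (26) = 14120 ft.

14120 ft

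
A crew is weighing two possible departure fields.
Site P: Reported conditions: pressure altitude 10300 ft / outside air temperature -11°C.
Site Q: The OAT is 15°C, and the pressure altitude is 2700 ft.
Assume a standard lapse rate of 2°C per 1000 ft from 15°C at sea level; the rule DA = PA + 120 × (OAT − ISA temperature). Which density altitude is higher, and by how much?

Site P by 6304 ft

Site P: ISA temp = -5.6°C, deviation -5.4°C, DA = 10300 + 120 × (-5.4) = 9652 ft.
Site Q: ISA temp = 9.6°C, deviation +5.4°C, DA = 2700 + 120 × 5.4 = 3348 ft.
Site P is higher by 9652 − 3348 = 6304 ft.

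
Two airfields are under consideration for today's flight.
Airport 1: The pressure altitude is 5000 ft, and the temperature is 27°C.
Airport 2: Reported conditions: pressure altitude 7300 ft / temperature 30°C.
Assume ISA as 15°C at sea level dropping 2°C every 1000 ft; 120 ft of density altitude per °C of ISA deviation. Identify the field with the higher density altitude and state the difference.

Airport 2 by 3212 ft

Airport 1: ISA temp = 5°C, deviation +22°C, DA = 5000 + 120 × 22 = 7640 ft.
Airport 2: ISA temp = 0.4°C, deviation +29.6°C, DA = 7300 + 120 × 29.6 = 10852 ft.
Airport 2 is higher by 10852 − 7640 = 3212 ft.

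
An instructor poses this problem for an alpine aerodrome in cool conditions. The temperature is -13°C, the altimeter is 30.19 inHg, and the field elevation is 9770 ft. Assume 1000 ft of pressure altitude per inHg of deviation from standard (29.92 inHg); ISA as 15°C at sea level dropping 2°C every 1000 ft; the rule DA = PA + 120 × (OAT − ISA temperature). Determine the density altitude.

Pressure altitude = 9770 + (29.92 − 30.19) × 1000 = 9770 + (-270) = 9500 ft.
ISA temperature at 9500 ft = 15 − 2 × (9500/1000) = -4°C.
ISA deviation = -13 − (-4) = -9°C.
Density altitude = 9500 + 120 × (-9) = 8420 ft.

8420 ft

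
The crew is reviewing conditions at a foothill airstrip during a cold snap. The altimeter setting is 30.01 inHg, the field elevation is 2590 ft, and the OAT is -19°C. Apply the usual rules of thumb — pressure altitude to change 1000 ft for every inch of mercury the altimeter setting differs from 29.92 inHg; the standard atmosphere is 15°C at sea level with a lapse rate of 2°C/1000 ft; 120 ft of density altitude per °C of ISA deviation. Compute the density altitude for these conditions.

Pressure altitude = 2590 + (29.92 − 30.01) × 1000 = 2590 + (-90) = 2500 ft.
ISA temperature at 2500 ft = 15 − 2 × (2500/1000) = 10°C.
ISA deviation = -19 − 10 = -29°C.
Density altitude = 2500 + 120 × (-29) = -980 ft.

-980 ft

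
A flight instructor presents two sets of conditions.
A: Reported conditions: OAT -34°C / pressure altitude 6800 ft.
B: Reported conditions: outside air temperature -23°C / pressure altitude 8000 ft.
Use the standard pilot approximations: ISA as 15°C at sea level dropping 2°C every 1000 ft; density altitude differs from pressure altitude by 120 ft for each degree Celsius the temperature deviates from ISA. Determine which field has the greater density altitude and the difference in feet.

B by 2808 ft

A: ISA temp = 1.4°C, deviation -35.4°C, DA = 6800 + 120 × (-35.4) = 2552 ft.
B: ISA temp = -1°C, deviation -22°C, DA = 8000 + 120 × (-22) = 5360 ft.
B is higher by 5360 − 2552 = 2808 ft.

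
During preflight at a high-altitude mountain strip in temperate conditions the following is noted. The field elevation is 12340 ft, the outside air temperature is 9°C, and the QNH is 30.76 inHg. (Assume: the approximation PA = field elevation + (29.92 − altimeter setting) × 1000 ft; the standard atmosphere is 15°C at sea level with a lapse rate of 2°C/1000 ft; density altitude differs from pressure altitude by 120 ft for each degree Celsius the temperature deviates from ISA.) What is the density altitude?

Pressure altitude = 12340 + (29.92 − 30.76) × 1000 = 12340 + (-840) = 11500 ft.
ISA temperature at 11500 ft = 15 − 2 × (11500/1000) = -8°C.
ISA deviation = 9 − (-8) = +17°C.
Density altitude = 11500 + 120 × (17) = 13540 ft.

13540 ft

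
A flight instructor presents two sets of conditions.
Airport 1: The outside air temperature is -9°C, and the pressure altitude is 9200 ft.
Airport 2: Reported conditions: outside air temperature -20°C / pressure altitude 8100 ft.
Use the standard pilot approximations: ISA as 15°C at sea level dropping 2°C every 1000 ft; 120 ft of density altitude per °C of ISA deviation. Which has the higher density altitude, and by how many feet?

Airport 1 by 2684 ft

Airport 1: ISA temp = -3.4°C, deviation -5.6°C, DA = 9200 + 120 × (-5.6) = 8528 ft.
Airport 2: ISA temp = -1.2°C, deviation -18.8°C, DA = 8100 + 120 × (-18.8) = 5844 ft.
Airport 1 is higher by 8528 − 5844 = 2684 ft.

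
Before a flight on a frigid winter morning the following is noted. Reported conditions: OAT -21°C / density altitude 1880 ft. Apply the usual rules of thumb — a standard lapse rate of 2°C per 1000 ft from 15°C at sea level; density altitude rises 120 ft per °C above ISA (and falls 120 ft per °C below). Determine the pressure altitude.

DA = PA + 120 × (OAT − (15 − 2·PA/1000)) = PA + 120·OAT − 1800 + 0.24·PA = 1.24·PA + 120·OAT − 1800.
So 1.24·PA = 1880 − 120 × (-21) + 1800 = 6200.
PA = 6200 / 1.24 = 5000 ft.

5000 ft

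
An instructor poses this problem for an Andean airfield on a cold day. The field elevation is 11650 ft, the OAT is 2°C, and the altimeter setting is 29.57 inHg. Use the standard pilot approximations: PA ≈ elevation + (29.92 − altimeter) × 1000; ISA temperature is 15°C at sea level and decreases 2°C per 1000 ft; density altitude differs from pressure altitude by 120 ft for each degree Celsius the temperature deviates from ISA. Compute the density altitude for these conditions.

Pressure altitude = 11650 + (29.92 − 29.57) × 1000 = 11650 + (+350) = 12000 ft.
ISA temperature at 12000 ft = 15 − 2 × (12000/1000) = -9°C.
ISA deviation = 2 − (-9) = +11°C.
Density altitude = 12000 + 120 × (11) = 13320 ft.

13320 ft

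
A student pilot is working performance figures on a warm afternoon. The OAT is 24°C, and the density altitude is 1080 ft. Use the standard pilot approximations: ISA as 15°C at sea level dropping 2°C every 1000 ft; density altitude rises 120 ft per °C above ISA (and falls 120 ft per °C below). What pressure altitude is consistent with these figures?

0 ft

DA = PA + 120 × (OAT − (15 − 2·PA/1000)) = PA + 120·OAT − 1800 + 0.24·PA = 1.24·PA + 120·OAT − 1800.
So 1.24·PA = 1080 − 120 × 24 + 1800 = 0.
PA = 0 / 1.24 = 0 ft.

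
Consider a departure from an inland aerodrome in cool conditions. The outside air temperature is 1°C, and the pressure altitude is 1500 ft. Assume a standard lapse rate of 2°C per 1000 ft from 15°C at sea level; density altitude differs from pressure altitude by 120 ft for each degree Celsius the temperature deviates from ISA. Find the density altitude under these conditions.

180 ft

ISA temperature at 1500 ft = 15 − 2 × (1500/1000) = 12°C.
ISA deviation = 1 − 12 = -11°C.
Density altitude = 1500 + 120 × (-11) = 1500 + (-1320) = 180 ft.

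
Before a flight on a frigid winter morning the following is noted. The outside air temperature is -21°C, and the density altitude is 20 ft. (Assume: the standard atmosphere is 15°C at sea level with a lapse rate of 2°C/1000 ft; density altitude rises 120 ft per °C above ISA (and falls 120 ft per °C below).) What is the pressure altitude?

3500 ft

DA = PA + 120 × (OAT − (15 − 2·PA/1000)) = PA + 120·OAT − 1800 + 0.24·PA = 1.24·PA + 120·OAT − 1800.
So 1.24·PA = 20 − 120 × (-21) + 1800 = 4340.
PA = 4340 / 1.24 = 3500 ft.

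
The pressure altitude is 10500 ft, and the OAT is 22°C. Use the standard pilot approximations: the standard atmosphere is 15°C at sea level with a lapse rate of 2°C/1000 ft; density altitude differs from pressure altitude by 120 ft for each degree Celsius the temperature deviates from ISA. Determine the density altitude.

ISA temperature at 10500 ft = 15 − 2 × (10500/1000) = -6°C.
ISA deviation = 22 − (-6) = +28°C.
Density altitude = 10500 + 120 × (28) = 10500 + (+3360) = 13860 ft.

13860 ft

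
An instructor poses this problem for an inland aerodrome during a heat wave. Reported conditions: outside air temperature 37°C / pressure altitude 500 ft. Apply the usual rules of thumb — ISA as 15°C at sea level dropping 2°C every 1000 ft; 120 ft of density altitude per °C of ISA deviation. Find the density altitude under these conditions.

ISA temperature at 500 ft = 15 − 2 × (500/1000) = 14°C.
ISA deviation = 37 − 14 = +23°C.
Density altitude = 500 + 120 × (23) = 500 + (+2760) = 3260 ft.

3260 ft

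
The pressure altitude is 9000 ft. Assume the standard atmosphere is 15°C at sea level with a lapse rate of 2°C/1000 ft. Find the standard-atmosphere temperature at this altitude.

-3°C

ISA temperature = 15 − 2 × (9000/1000) = 15 − 18 = -3°C.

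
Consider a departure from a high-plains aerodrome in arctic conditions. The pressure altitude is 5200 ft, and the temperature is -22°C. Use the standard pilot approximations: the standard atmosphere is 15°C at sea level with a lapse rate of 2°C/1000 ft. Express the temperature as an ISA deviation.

ISA temperature at 5200 ft = 15 − 2 × (5200/1000) = 4.6°C.
Deviation = OAT − ISA = -22 − 4.6 = -26.6°C.

ISA-26.6°C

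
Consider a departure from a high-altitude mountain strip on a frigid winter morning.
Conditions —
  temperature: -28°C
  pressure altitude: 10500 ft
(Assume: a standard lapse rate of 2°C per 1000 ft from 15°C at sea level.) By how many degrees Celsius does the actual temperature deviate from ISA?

ISA-22°C

ISA temperature at 10500 ft = 15 − 2 × (10500/1000) = -6°C.
Deviation = OAT − ISA = -28 − (-6) = -22°C.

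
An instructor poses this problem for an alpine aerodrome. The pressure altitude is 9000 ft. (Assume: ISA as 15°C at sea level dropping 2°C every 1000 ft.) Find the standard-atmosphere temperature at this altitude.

-3°C

ISA temperature = 15 − 2 × (9000/1000) = 15 − 18 = -3°C.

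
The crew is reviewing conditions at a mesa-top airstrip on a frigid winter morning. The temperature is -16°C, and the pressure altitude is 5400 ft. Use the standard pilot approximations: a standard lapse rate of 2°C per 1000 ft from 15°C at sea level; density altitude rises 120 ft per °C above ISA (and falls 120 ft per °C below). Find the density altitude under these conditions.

ISA temperature at 5400 ft = 15 − 2 × (5400/1000) = 4.2°C.
ISA deviation = -16 − 4.2 = -20.2°C.
Density altitude = 5400 + 120 × (-20.2) = 5400 + (-2424) = 2976 ft.

2976 ft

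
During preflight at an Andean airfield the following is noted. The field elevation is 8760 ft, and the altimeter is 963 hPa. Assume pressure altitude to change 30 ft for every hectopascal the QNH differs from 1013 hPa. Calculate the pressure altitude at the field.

Pressure correction = (1013 − 963) × 30 = +1500 ft.
Pressure altitude = 8760 + (+1500) = 10260 ft.

10260 ft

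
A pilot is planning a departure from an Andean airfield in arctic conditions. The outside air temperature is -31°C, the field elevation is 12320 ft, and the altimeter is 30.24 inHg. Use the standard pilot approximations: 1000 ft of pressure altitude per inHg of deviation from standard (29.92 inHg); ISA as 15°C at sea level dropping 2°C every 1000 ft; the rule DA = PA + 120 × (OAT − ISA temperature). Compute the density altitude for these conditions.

9360 ft

Pressure altitude = 12320 + (29.92 − 30.24) × 1000 = 12320 + (-320) = 12000 ft.
ISA temperature at 12000 ft = 15 − 2 × (12000/1000) = -9°C.
ISA deviation = -31 − (-9) = -22°C.
Density altitude = 12000 + 120 × (-22) = 9360 ft.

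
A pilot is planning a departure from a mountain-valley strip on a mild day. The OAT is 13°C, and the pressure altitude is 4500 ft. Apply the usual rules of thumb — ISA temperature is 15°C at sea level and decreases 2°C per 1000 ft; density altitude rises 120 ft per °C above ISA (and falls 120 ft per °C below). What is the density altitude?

ISA temperature at 4500 ft = 15 − 2 × (4500/1000) = 6°C.
ISA deviation = 13 − 6 = +7°C.
Density altitude = 4500 + 120 × (7) = 4500 + (+840) = 5340 ft.

5340 ft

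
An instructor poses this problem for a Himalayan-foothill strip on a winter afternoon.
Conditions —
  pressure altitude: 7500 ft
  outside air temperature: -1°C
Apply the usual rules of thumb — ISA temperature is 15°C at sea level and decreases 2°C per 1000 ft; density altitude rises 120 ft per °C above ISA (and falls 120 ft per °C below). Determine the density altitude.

7380 ft

ISA temperature at 7500 ft = 15 − 2 × (7500/1000) = 0°C.
ISA deviation = -1 − 0 = -1°C.
Density altitude = 7500 + 120 × (-1) = 7500 + (-120) = 7380 ft.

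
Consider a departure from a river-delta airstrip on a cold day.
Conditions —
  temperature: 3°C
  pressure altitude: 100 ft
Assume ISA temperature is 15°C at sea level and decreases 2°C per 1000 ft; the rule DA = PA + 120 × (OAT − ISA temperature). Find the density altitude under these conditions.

-1316 ft

ISA temperature at 100 ft = 15 − 2 × (100/1000) = 14.8°C.
ISA deviation = 3 − 14.8 = -11.8°C.
Density altitude = 100 + 120 × (-11.8) = 100 + (-1416) = -1316 ft.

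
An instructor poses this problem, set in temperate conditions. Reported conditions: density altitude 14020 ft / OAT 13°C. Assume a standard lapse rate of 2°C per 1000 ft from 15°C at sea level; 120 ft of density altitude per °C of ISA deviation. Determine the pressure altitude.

DA = PA + 120 × (OAT − (15 − 2·PA/1000)) = PA + 120·OAT − 1800 + 0.24·PA = 1.24·PA + 120·OAT − 1800.
So 1.24·PA = 14020 − 120 × 13 + 1800 = 14260.
PA = 14260 / 1.24 = 11500 ft.

11500 ft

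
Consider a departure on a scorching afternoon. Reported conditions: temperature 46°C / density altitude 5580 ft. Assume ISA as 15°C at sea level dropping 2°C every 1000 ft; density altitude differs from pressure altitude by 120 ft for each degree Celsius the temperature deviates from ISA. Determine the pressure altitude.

1500 ft

DA = PA + 120 × (OAT − (15 − 2·PA/1000)) = PA + 120·OAT − 1800 + 0.24·PA = 1.24·PA + 120·OAT − 1800.
So 1.24·PA = 5580 − 120 × 46 + 1800 = 1860.
PA = 1860 / 1.24 = 1500 ft.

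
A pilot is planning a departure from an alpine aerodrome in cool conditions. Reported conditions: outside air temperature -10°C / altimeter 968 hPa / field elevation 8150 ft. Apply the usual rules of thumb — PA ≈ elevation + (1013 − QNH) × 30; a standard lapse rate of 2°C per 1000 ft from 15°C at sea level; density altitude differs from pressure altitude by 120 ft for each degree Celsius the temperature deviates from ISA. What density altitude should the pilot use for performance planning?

Pressure altitude = 8150 + (1013 − 968) × 30 = 8150 + (+1350) = 9500 ft.
ISA temperature at 9500 ft = 15 − 2 × (9500/1000) = -4°C.
ISA deviation = -10 − (-4) = -6°C.
Density altitude = 9500 + 120 × (-6) = 8780 ft.

8780 ft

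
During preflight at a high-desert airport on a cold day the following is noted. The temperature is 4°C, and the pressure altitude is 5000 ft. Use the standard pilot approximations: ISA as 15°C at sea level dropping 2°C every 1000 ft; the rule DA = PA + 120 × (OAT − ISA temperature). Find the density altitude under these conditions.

ISA temperature at 5000 ft = 15 − 2 × (5000/1000) = 5°C.
ISA deviation = 4 − 5 = -1°C.
Density altitude = 5000 + 120 × (-1) = 5000 + (-120) = 4880 ft.

4880 ft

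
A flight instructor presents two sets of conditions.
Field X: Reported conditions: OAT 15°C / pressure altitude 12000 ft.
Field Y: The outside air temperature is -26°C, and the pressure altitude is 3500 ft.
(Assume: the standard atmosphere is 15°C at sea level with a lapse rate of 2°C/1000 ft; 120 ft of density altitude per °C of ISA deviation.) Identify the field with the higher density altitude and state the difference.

Field X by 15460 ft

Field X: ISA temp = -9°C, deviation +24°C, DA = 12000 + 120 × 24 = 14880 ft.
Field Y: ISA temp = 8°C, deviation -34°C, DA = 3500 + 120 × (-34) = -580 ft.
Field X is higher by 14880 − (-580) = 15460 ft.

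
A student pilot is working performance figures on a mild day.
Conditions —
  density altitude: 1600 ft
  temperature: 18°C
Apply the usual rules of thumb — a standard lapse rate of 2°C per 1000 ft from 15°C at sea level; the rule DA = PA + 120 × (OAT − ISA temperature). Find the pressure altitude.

DA = PA + 120 × (OAT − (15 − 2·PA/1000)) = PA + 120·OAT − 1800 + 0.24·PA = 1.24·PA + 120·OAT − 1800.
So 1.24·PA = 1600 − 120 × 18 + 1800 = 1240.
PA = 1240 / 1.24 = 1000 ft.

1000 ft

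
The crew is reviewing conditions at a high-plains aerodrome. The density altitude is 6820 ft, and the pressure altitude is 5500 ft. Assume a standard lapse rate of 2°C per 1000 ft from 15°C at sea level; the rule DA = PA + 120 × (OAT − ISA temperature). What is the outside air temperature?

15°C

Density altitude − pressure altitude = 6820 − 5500 = +1320 ft.
At 120 ft/°C that is an ISA deviation of 1320/120 = +11°C.
ISA temperature at 5500 ft = 15 − 2 × (5500/1000) = 4°C.
OAT = ISA + deviation = 4 + (+11) = 15°C.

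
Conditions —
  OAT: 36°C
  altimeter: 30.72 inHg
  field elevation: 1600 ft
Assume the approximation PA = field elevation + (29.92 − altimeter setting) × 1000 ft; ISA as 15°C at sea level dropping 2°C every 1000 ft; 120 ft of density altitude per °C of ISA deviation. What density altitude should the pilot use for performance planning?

3512 ft

Pressure altitude = 1600 + (29.92 − 30.72) × 1000 = 1600 + (-800) = 800 ft.
ISA temperature at 800 ft = 15 − 2 × (800/1000) = 13.4°C.
ISA deviation = 36 − 13.4 = +22.6°C.
Density altitude = 800 + 120 × (22.6) = 3512 ft.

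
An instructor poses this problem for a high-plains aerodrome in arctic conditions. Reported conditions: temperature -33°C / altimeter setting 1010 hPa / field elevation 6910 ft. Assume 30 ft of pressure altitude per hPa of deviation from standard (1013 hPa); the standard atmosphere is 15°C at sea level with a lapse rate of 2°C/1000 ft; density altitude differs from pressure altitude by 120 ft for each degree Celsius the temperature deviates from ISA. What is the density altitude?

2920 ft

Pressure altitude = 6910 + (1013 − 1010) × 30 = 6910 + (+90) = 7000 ft.
ISA temperature at 7000 ft = 15 − 2 × (7000/1000) = 1°C.
ISA deviation = -33 − 1 = -34°C.
Density altitude = 7000 + 120 × (-34) = 2920 ft.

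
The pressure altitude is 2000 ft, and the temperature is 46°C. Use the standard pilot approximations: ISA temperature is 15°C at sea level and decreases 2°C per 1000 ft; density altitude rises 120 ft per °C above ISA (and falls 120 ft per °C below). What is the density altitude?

6200 ft

ISA temperature at 2000 ft = 15 − 2 × (2000/1000) = 11°C.
ISA deviation = 46 − 11 = +35°C.
Density altitude = 2000 + 120 × (35) = 2000 + (+4200) = 6200 ft.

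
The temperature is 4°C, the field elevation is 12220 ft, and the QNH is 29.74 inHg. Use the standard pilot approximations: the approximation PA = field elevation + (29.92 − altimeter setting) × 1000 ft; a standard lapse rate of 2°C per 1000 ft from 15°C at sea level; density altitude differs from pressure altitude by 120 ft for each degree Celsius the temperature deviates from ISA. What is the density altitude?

14056 ft

Pressure altitude = 12220 + (29.92 − 29.74) × 1000 = 12220 + (+180) = 12400 ft.
ISA temperature at 12400 ft = 15 − 2 × (12400/1000) = -9.8°C.
ISA deviation = 4 − (-9.8) = +13.8°C.
Density altitude = 12400 + 120 × (13.8) = 14056 ft.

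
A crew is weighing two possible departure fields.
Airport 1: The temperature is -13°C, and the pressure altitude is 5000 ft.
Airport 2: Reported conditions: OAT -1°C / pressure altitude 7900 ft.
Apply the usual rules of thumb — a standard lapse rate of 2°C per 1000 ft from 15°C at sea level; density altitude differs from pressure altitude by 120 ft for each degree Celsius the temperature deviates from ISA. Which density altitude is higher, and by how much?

Airport 2 by 5036 ft

Airport 1: ISA temp = 5°C, deviation -18°C, DA = 5000 + 120 × (-18) = 2840 ft.
Airport 2: ISA temp = -0.8°C, deviation -0.2°C, DA = 7900 + 120 × (-0.2) = 7876 ft.
Airport 2 is higher by 7876 − 2840 = 5036 ft.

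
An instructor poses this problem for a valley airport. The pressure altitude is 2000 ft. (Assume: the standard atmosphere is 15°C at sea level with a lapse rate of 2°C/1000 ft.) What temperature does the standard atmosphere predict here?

11°C

ISA temperature = 15 − 2 × (2000/1000) = 15 − 4 = 11°C.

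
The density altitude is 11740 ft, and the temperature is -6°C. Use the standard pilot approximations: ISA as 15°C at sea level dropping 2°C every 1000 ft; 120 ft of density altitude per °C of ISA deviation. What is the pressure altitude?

11500 ft

DA = PA + 120 × (OAT − (15 − 2·PA/1000)) = PA + 120·OAT − 1800 + 0.24·PA = 1.24·PA + 120·OAT − 1800.
So 1.24·PA = 11740 − 120 × (-6) + 1800 = 14260.
PA = 14260 / 1.24 = 11500 ft.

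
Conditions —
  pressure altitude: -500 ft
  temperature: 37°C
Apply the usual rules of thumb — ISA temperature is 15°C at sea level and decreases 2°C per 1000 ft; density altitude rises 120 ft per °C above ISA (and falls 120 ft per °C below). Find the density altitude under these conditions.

ISA temperature at -500 ft = 15 − 2 × (-500/1000) = 16°C.
ISA deviation = 37 − 16 = +21°C.
Density altitude = -500 + 120 × (21) = -500 + (+2520) = 2020 ft.

2020 ft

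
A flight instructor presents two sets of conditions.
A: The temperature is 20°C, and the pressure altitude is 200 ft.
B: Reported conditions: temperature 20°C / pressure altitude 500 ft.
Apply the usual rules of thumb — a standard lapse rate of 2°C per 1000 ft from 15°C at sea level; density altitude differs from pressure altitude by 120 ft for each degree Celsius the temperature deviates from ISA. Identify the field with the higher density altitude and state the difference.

B by 372 ft

A: ISA temp = 14.6°C, deviation +5.4°C, DA = 200 + 120 × 5.4 = 848 ft.
B: ISA temp = 14°C, deviation +6°C, DA = 500 + 120 × 6 = 1220 ft.
B is higher by 1220 − 848 = 372 ft.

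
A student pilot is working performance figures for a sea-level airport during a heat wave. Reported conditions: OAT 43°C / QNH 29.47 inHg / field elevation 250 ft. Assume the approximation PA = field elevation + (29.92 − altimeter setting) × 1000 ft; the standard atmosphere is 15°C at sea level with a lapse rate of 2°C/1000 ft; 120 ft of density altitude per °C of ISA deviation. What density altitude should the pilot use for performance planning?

Pressure altitude = 250 + (29.92 − 29.47) × 1000 = 250 + (+450) = 700 ft.
ISA temperature at 700 ft = 15 − 2 × (700/1000) = 13.6°C.
ISA deviation = 43 − 13.6 = +29.4°C.
Density altitude = 700 + 120 × (29.4) = 4228 ft.

4228 ft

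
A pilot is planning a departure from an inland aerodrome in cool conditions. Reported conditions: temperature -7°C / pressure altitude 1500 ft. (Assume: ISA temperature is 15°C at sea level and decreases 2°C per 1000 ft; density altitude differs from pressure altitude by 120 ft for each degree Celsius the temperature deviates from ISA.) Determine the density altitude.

-780 ft

ISA temperature at 1500 ft = 15 − 2 × (1500/1000) = 12°C.
ISA deviation = -7 − 12 = -19°C.
Density altitude = 1500 + 120 × (-19) = 1500 + (-2280) = -780 ft.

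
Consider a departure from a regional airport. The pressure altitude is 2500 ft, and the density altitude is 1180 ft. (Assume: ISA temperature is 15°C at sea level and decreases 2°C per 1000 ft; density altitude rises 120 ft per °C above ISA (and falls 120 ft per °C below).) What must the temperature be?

-1°C

Density altitude − pressure altitude = 1180 − 2500 = -1320 ft.
At 120 ft/°C that is an ISA deviation of -1320/120 = -11°C.
ISA temperature at 2500 ft = 15 − 2 × (2500/1000) = 10°C.
OAT = ISA + deviation = 10 + (-11) = -1°C.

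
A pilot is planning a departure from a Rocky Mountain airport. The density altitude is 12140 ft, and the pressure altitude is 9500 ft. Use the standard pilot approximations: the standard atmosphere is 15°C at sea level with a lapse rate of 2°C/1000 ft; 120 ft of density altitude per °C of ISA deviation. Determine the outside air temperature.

18°C

Density altitude − pressure altitude = 12140 − 9500 = +2640 ft.
At 120 ft/°C that is an ISA deviation of 2640/120 = +22°C.
ISA temperature at 9500 ft = 15 − 2 × (9500/1000) = -4°C.
OAT = ISA + deviation = -4 + (+22) = 18°C.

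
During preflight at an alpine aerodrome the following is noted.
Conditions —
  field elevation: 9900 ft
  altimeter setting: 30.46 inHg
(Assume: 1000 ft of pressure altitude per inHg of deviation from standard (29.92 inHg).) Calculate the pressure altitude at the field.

Pressure correction = (29.92 − 30.46) × 1000 = -540 ft.
Pressure altitude = 9900 + (-540) = 9360 ft.

9360 ft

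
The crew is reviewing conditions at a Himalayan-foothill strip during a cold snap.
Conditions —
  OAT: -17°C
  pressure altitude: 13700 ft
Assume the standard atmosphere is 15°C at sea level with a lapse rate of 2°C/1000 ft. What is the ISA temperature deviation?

ISA-4.6°C

ISA temperature at 13700 ft = 15 − 2 × (13700/1000) = -12.4°C.
Deviation = OAT − ISA = -17 − (-12.4) = -4.6°C.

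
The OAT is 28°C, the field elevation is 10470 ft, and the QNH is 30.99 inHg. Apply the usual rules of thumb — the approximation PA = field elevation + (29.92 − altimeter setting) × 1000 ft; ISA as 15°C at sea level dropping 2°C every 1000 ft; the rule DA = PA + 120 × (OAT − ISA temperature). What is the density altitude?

Pressure altitude = 10470 + (29.92 − 30.99) × 1000 = 10470 + (-1070) = 9400 ft.
ISA temperature at 9400 ft = 15 − 2 × (9400/1000) = -3.8°C.
ISA deviation = 28 − (-3.8) = +31.8°C.
Density altitude = 9400 + 120 × (31.8) = 13216 ft.

13216 ft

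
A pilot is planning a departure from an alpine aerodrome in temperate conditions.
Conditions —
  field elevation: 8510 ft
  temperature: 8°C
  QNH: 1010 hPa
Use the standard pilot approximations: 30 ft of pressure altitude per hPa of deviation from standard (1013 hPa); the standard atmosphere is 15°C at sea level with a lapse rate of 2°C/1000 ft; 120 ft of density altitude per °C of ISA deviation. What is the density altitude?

9824 ft

Pressure altitude = 8510 + (1013 − 1010) × 30 = 8510 + (+90) = 8600 ft.
ISA temperature at 8600 ft = 15 − 2 × (8600/1000) = -2.2°C.
ISA deviation = 8 − (-2.2) = +10.2°C.
Density altitude = 8600 + 120 × (10.2) = 9824 ft.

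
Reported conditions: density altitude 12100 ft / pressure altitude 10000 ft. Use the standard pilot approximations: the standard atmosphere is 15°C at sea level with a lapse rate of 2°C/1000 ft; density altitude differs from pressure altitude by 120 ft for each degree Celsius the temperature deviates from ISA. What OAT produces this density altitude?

12.5°C

Density altitude − pressure altitude = 12100 − 10000 = +2100 ft.
At 120 ft/°C that is an ISA deviation of 2100/120 = +17.5°C.
ISA temperature at 10000 ft = 15 − 2 × (10000/1000) = -5°C.
OAT = ISA + deviation = -5 + (+17.5) = 12.5°C.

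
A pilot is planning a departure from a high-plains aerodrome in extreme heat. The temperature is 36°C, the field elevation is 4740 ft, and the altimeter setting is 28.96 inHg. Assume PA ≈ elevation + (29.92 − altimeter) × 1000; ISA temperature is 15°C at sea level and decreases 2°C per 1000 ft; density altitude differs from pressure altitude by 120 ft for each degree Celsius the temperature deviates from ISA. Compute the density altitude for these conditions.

Pressure altitude = 4740 + (29.92 − 28.96) × 1000 = 4740 + (+960) = 5700 ft.
ISA temperature at 5700 ft = 15 − 2 × (5700/1000) = 3.6°C.
ISA deviation = 36 − 3.6 = +32.4°C.
Density altitude = 5700 + 120 × (32.4) = 9588 ft.

9588 ft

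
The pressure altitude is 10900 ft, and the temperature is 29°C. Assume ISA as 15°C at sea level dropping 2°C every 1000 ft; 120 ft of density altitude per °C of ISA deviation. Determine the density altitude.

15196 ft

ISA temperature at 10900 ft = 15 − 2 × (10900/1000) = -6.8°C.
ISA deviation = 29 − (-6.8) = +35.8°C.
Density altitude = 10900 + 120 × (35.8) = 10900 + (+4296) = 15196 ft.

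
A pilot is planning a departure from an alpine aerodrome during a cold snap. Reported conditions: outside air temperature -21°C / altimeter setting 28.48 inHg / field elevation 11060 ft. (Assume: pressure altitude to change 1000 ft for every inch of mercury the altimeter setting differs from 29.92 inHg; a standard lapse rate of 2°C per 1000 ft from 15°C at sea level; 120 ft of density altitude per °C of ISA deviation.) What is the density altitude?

Pressure altitude = 11060 + (29.92 − 28.48) × 1000 = 11060 + (+1440) = 12500 ft.
ISA temperature at 12500 ft = 15 − 2 × (12500/1000) = -10°C.
ISA deviation = -21 − (-10) = -11°C.
Density altitude = 12500 + 120 × (-11) = 11180 ft.

11180 ft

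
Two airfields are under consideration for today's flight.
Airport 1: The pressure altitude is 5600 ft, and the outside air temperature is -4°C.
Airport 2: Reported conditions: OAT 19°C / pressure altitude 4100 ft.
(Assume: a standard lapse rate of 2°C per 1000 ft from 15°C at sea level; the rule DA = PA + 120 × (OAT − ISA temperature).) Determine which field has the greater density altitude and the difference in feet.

Airport 1: ISA temp = 3.8°C, deviation -7.8°C, DA = 5600 + 120 × (-7.8) = 4664 ft.
Airport 2: ISA temp = 6.8°C, deviation +12.2°C, DA = 4100 + 120 × 12.2 = 5564 ft.
Airport 2 is higher by 5564 − 4664 = 900 ft.

Airport 2 by 900 ft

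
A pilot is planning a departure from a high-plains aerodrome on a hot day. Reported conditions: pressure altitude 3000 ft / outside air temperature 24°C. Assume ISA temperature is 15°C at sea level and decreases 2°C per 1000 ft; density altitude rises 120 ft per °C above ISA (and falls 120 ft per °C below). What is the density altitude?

4800 ft

ISA temperature at 3000 ft = 15 − 2 × (3000/1000) = 9°C.
ISA deviation = 24 − 9 = +15°C.
Density altitude = 3000 + 120 × (15) = 3000 + (+1800) = 4800 ft.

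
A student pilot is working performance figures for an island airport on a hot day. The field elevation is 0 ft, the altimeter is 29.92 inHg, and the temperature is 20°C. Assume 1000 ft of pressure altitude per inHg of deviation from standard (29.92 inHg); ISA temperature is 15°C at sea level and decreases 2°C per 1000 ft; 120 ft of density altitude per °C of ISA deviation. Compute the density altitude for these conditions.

600 ft

Pressure altitude = 0 + (29.92 − 29.92) × 1000 = 0 + (0) = 0 ft.
ISA temperature at 0 ft = 15 − 2 × (0/1000) = 15°C.
ISA deviation = 20 − 15 = +5°C.
Density altitude = 0 + 120 × (5) = 600 ft.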